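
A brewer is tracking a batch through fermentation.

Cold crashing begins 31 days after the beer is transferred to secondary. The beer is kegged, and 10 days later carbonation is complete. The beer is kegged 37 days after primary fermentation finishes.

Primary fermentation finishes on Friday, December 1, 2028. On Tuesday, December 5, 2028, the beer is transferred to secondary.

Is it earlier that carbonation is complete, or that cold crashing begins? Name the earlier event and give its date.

Cold crashing begins — Friday, January 5, 2029

Primary fermentation finishes: Dec 1, 2028.
The beer is kegged: Dec 1, 2028 + 37 days = Jan 7, 2029.
Carbonation is complete: Jan 7, 2029 + 10 days = Jan 17, 2029.
The beer is transferred to secondary: Dec 5, 2028.
Cold crashing begins: Dec 5, 2028 + 31 days = Jan 5, 2029.
Comparing: carbonation is complete on Jan 17, 2029 vs cold crashing begins on Jan 5, 2029. Earlier: cold crashing begins.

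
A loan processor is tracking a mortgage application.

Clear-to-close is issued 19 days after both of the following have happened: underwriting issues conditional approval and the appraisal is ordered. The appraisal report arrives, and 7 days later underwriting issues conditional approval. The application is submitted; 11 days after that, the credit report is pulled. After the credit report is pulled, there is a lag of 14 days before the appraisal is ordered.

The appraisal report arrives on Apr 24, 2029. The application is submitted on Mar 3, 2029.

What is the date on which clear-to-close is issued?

May 20, 2029

The appraisal report arrives: Apr 24, 2029.
Underwriting issues conditional approval: Apr 24, 2029 + 7 days = May 1, 2029.
The application is submitted: Mar 3, 2029.
The credit report is pulled: Mar 3, 2029 + 11 days = Mar 14, 2029.
The appraisal is ordered: Mar 14, 2029 + 14 days = Mar 28, 2029.
Both prerequisites met — underwriting issues conditional approval (May 1, 2029), the appraisal is ordered (Mar 28, 2029); the later is May 1, 2029.
Clear-to-close is issued: May 1, 2029 + 19 days = May 20, 2029.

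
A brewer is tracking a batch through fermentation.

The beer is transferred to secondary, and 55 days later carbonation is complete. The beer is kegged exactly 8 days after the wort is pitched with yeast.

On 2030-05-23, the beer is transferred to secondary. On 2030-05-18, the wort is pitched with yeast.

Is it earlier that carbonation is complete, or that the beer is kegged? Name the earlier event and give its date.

The beer is transferred to secondary: May 23, 2030.
Carbonation is complete: May 23, 2030 + 55 days = Jul 17, 2030.
The wort is pitched with yeast: May 18, 2030.
The beer is kegged: May 18, 2030 + 8 days = May 26, 2030.
Comparing: carbonation is complete on Jul 17, 2030 vs the beer is kegged on May 26, 2030. Earlier: the beer is kegged.

The beer is kegged — 2030-05-26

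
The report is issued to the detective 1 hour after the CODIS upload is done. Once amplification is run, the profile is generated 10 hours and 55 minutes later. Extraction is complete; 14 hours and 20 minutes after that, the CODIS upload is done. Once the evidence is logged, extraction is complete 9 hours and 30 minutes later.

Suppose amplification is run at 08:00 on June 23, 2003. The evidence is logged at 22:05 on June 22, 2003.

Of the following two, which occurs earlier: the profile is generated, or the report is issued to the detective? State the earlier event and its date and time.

Amplification is run: 08:00 Jun 23, 2003.
The profile is generated: 08:00 Jun 23, 2003 + 10h55m = 18:55 Jun 23, 2003.
The evidence is logged: 22:05 Jun 22, 2003.
Extraction is complete: 22:05 Jun 22, 2003 + 9h30m = 07:35 Jun 23, 2003.
The CODIS upload is done: 07:35 Jun 23, 2003 + 14h20m = 21:55 Jun 23, 2003.
The report is issued to the detective: 21:55 Jun 23, 2003 + 1h = 22:55 Jun 23, 2003.
Comparing: the profile is generated at 18:55 Jun 23, 2003 vs the report is issued to the detective at 22:55 Jun 23, 2003. Earlier: the profile is generated.

The profile is generated — 18:55 on June 23, 2003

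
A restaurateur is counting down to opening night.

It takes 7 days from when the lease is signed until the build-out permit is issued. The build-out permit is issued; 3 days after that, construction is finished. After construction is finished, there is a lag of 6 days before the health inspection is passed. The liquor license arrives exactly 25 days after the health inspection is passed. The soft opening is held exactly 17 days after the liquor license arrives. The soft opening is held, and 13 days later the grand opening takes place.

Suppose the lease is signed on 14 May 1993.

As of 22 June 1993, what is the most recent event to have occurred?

The lease is signed: May 14, 1993.
The build-out permit is issued: May 14, 1993 + 7 days = May 21, 1993.
Construction is finished: May 21, 1993 + 3 days = May 24, 1993.
The health inspection is passed: May 24, 1993 + 6 days = May 30, 1993.
The liquor license arrives: May 30, 1993 + 25 days = Jun 24, 1993.
The soft opening is held: Jun 24, 1993 + 17 days = Jul 11, 1993.
The grand opening takes place: Jul 11, 1993 + 13 days = Jul 24, 1993.
Jun 22, 1993 falls between when the health inspection is passed (May 30, 1993) and when the liquor license arrives (Jun 24, 1993).

The health inspection is passed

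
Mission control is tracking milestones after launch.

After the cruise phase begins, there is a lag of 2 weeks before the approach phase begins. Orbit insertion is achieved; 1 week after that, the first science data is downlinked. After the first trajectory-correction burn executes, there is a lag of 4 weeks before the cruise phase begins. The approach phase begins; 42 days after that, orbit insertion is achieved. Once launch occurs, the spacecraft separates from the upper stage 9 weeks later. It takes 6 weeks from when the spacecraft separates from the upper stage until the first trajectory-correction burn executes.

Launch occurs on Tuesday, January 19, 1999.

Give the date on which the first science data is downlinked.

Launch occurs: Jan 19, 1999.
The spacecraft separates from the upper stage: Jan 19, 1999 + 9 weeks = Mar 23, 1999.
The first trajectory-correction burn executes: Mar 23, 1999 + 6 weeks = May 4, 1999.
The cruise phase begins: May 4, 1999 + 4 weeks = Jun 1, 1999.
The approach phase begins: Jun 1, 1999 + 2 weeks = Jun 15, 1999.
Orbit insertion is achieved: Jun 15, 1999 + 42 days = Jul 27, 1999.
The first science data is downlinked: Jul 27, 1999 + 1 week = Aug 3, 1999.

Tuesday, August 3, 1999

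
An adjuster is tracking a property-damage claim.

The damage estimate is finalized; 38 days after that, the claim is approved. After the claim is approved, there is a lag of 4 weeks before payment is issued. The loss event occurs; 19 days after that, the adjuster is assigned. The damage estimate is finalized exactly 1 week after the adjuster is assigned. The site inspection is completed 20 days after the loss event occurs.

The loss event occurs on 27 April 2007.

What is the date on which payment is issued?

28 July 2007

The loss event occurs: Apr 27, 2007.
The adjuster is assigned: Apr 27, 2007 + 19 days = May 16, 2007.
The damage estimate is finalized: May 16, 2007 + 1 week = May 23, 2007.
The claim is approved: May 23, 2007 + 38 days = Jun 30, 2007.
Payment is issued: Jun 30, 2007 + 4 weeks = Jul 28, 2007.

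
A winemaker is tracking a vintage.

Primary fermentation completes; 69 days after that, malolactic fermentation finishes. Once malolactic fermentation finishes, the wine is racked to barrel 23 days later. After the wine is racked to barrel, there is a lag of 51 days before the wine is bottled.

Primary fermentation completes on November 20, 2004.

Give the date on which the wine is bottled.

April 12, 2005

Primary fermentation completes: Nov 20, 2004.
Malolactic fermentation finishes: Nov 20, 2004 + 69 days = Jan 28, 2005.
The wine is racked to barrel: Jan 28, 2005 + 23 days = Feb 20, 2005.
The wine is bottled: Feb 20, 2005 + 51 days = Apr 12, 2005.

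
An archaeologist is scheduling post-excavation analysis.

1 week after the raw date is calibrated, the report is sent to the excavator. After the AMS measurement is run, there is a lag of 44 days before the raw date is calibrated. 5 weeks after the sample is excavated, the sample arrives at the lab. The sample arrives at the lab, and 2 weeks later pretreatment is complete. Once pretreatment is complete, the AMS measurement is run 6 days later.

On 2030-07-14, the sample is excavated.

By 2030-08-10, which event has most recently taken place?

The sample is excavated: Jul 14, 2030.
The sample arrives at the lab: Jul 14, 2030 + 5 weeks = Aug 18, 2030.
Pretreatment is complete: Aug 18, 2030 + 2 weeks = Sep 1, 2030.
The AMS measurement is run: Sep 1, 2030 + 6 days = Sep 7, 2030.
The raw date is calibrated: Sep 7, 2030 + 44 days = Oct 21, 2030.
The report is sent to the excavator: Oct 21, 2030 + 1 week = Oct 28, 2030.
Aug 10, 2030 falls between when the sample is excavated (Jul 14, 2030) and when the sample arrives at the lab (Aug 18, 2030).

The sample is excavated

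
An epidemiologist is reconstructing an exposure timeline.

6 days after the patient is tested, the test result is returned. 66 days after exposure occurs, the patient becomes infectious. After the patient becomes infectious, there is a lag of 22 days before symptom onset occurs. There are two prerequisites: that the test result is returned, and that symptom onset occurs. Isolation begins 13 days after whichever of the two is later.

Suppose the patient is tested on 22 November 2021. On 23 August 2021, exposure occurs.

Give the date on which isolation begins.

11 December 2021

The patient is tested: Nov 22, 2021.
The test result is returned: Nov 22, 2021 + 6 days = Nov 28, 2021.
Exposure occurs: Aug 23, 2021.
The patient becomes infectious: Aug 23, 2021 + 66 days = Oct 28, 2021.
Symptom onset occurs: Oct 28, 2021 + 22 days = Nov 19, 2021.
Both prerequisites met — the test result is returned (Nov 28, 2021), symptom onset occurs (Nov 19, 2021); the later is Nov 28, 2021.
Isolation begins: Nov 28, 2021 + 13 days = Dec 11, 2021.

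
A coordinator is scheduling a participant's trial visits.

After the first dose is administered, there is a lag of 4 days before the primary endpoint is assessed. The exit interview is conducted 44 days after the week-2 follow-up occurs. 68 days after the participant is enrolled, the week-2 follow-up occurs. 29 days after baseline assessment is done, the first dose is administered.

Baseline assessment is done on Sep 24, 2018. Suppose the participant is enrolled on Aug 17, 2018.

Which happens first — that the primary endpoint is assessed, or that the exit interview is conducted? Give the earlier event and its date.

The primary endpoint is assessed — Oct 27, 2018

Baseline assessment is done: Sep 24, 2018.
The first dose is administered: Sep 24, 2018 + 29 days = Oct 23, 2018.
The primary endpoint is assessed: Oct 23, 2018 + 4 days = Oct 27, 2018.
The participant is enrolled: Aug 17, 2018.
The week-2 follow-up occurs: Aug 17, 2018 + 68 days = Oct 24, 2018.
The exit interview is conducted: Oct 24, 2018 + 44 days = Dec 7, 2018.
Comparing: the primary endpoint is assessed on Oct 27, 2018 vs the exit interview is conducted on Dec 7, 2018. Earlier: the primary endpoint is assessed.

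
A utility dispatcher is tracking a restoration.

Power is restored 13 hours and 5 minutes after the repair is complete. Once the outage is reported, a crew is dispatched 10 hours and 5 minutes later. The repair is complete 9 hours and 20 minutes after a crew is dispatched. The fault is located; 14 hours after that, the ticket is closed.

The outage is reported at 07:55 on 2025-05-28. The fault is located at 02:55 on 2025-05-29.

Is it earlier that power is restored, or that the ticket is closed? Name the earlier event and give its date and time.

The outage is reported: 07:55 May 28, 2025.
A crew is dispatched: 07:55 May 28, 2025 + 10h05m = 18:00 May 28, 2025.
The repair is complete: 18:00 May 28, 2025 + 9h20m = 03:20 May 29, 2025.
Power is restored: 03:20 May 29, 2025 + 13h05m = 16:25 May 29, 2025.
The fault is located: 02:55 May 29, 2025.
The ticket is closed: 02:55 May 29, 2025 + 14h = 16:55 May 29, 2025.
Comparing: power is restored at 16:25 May 29, 2025 vs the ticket is closed at 16:55 May 29, 2025. Earlier: power is restored.

Power is restored — 16:25 on 2025-05-29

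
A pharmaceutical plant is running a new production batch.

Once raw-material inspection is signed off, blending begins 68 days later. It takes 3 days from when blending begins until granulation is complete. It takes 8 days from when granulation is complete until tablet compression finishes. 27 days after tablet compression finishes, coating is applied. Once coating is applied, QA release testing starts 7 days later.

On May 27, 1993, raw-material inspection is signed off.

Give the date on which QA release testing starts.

Sep 17, 1993

Raw-material inspection is signed off: May 27, 1993.
Blending begins: May 27, 1993 + 68 days = Aug 3, 1993.
Granulation is complete: Aug 3, 1993 + 3 days = Aug 6, 1993.
Tablet compression finishes: Aug 6, 1993 + 8 days = Aug 14, 1993.
Coating is applied: Aug 14, 1993 + 27 days = Sep 10, 1993.
QA release testing starts: Sep 10, 1993 + 7 days = Sep 17, 1993.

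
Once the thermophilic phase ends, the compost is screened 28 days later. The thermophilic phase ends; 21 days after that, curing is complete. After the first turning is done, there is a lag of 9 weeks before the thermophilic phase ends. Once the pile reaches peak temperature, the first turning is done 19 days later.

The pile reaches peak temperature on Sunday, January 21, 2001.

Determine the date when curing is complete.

The pile reaches peak temperature: Jan 21, 2001.
The first turning is done: Jan 21, 2001 + 19 days = Feb 9, 2001.
The thermophilic phase ends: Feb 9, 2001 + 9 weeks = Apr 13, 2001.
Curing is complete: Apr 13, 2001 + 21 days = May 4, 2001.

Friday, May 4, 2001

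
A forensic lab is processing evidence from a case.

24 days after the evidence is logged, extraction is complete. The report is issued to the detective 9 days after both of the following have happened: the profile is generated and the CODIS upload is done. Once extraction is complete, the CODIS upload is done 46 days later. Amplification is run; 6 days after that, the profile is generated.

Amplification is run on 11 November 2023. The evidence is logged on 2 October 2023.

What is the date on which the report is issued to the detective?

Amplification is run: Nov 11, 2023.
The profile is generated: Nov 11, 2023 + 6 days = Nov 17, 2023.
The evidence is logged: Oct 2, 2023.
Extraction is complete: Oct 2, 2023 + 24 days = Oct 26, 2023.
The CODIS upload is done: Oct 26, 2023 + 46 days = Dec 11, 2023.
Both prerequisites met — the profile is generated (Nov 17, 2023), the CODIS upload is done (Dec 11, 2023); the later is Dec 11, 2023.
The report is issued to the detective: Dec 11, 2023 + 9 days = Dec 20, 2023.

20 December 2023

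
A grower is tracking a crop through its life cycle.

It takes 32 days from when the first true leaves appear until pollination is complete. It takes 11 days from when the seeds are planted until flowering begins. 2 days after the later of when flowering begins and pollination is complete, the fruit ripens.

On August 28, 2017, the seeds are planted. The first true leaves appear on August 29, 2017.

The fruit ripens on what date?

October 2, 2017

The seeds are planted: Aug 28, 2017.
Flowering begins: Aug 28, 2017 + 11 days = Sep 8, 2017.
The first true leaves appear: Aug 29, 2017.
Pollination is complete: Aug 29, 2017 + 32 days = Sep 30, 2017.
Both prerequisites met — flowering begins (Sep 8, 2017), pollination is complete (Sep 30, 2017); the later is Sep 30, 2017.
The fruit ripens: Sep 30, 2017 + 2 days = Oct 2, 2017.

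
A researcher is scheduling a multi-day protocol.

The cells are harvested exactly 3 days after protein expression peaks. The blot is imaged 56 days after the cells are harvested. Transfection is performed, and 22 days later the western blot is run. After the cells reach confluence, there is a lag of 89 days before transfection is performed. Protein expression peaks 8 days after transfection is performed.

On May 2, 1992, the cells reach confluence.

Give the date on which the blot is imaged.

Oct 5, 1992

The cells reach confluence: May 2, 1992.
Transfection is performed: May 2, 1992 + 89 days = Jul 30, 1992.
Protein expression peaks: Jul 30, 1992 + 8 days = Aug 7, 1992.
The cells are harvested: Aug 7, 1992 + 3 days = Aug 10, 1992.
The blot is imaged: Aug 10, 1992 + 56 days = Oct 5, 1992.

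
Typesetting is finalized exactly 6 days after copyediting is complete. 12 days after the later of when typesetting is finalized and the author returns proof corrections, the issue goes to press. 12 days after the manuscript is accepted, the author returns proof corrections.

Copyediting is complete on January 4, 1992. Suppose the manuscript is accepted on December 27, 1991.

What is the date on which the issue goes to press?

Copyediting is complete: Jan 4, 1992.
Typesetting is finalized: Jan 4, 1992 + 6 days = Jan 10, 1992.
The manuscript is accepted: Dec 27, 1991.
The author returns proof corrections: Dec 27, 1991 + 12 days = Jan 8, 1992.
Both prerequisites met — typesetting is finalized (Jan 10, 1992), the author returns proof corrections (Jan 8, 1992); the later is Jan 10, 1992.
The issue goes to press: Jan 10, 1992 + 12 days = Jan 22, 1992.

January 22, 1992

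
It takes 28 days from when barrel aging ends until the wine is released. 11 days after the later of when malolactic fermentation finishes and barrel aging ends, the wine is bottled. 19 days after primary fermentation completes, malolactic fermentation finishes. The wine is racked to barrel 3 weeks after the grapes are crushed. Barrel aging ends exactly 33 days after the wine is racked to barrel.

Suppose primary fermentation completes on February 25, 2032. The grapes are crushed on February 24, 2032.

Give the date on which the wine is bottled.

April 29, 2032

Primary fermentation completes: Feb 25, 2032.
Malolactic fermentation finishes: Feb 25, 2032 + 19 days = Mar 15, 2032.
The grapes are crushed: Feb 24, 2032.
The wine is racked to barrel: Feb 24, 2032 + 3 weeks = Mar 16, 2032.
Barrel aging ends: Mar 16, 2032 + 33 days = Apr 18, 2032.
Both prerequisites met — malolactic fermentation finishes (Mar 15, 2032), barrel aging ends (Apr 18, 2032); the later is Apr 18, 2032.
The wine is bottled: Apr 18, 2032 + 11 days = Apr 29, 2032.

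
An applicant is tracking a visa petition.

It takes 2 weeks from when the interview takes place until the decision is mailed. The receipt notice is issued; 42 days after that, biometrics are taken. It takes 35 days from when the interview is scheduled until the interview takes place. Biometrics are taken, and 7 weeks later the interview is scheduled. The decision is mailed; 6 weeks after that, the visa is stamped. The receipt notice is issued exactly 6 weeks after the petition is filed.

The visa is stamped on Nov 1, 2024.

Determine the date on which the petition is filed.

Mar 22, 2024

The visa is stamped: Nov 1, 2024.
The decision is mailed: Nov 1, 2024 − 6 weeks = Sep 20, 2024.
The interview takes place: Sep 20, 2024 − 2 weeks = Sep 6, 2024.
The interview is scheduled: Sep 6, 2024 − 35 days = Aug 2, 2024.
Biometrics are taken: Aug 2, 2024 − 7 weeks = Jun 14, 2024.
The receipt notice is issued: Jun 14, 2024 − 42 days = May 3, 2024.
The petition is filed: May 3, 2024 − 6 weeks = Mar 22, 2024.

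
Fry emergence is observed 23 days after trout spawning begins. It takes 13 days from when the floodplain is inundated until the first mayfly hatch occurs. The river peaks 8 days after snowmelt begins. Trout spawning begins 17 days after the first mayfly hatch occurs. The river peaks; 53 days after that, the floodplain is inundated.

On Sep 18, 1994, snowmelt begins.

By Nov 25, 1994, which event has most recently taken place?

The floodplain is inundated

Snowmelt begins: Sep 18, 1994.
The river peaks: Sep 18, 1994 + 8 days = Sep 26, 1994.
The floodplain is inundated: Sep 26, 1994 + 53 days = Nov 18, 1994.
The first mayfly hatch occurs: Nov 18, 1994 + 13 days = Dec 1, 1994.
Trout spawning begins: Dec 1, 1994 + 17 days = Dec 18, 1994.
Fry emergence is observed: Dec 18, 1994 + 23 days = Jan 10, 1995.
Nov 25, 1994 falls between when the floodplain is inundated (Nov 18, 1994) and when the first mayfly hatch occurs (Dec 1, 1994).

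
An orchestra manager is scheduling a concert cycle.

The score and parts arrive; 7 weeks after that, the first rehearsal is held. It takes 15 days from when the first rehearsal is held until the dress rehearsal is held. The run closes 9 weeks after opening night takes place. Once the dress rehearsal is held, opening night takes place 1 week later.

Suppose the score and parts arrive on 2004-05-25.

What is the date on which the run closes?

The score and parts arrive: May 25, 2004.
The first rehearsal is held: May 25, 2004 + 7 weeks = Jul 13, 2004.
The dress rehearsal is held: Jul 13, 2004 + 15 days = Jul 28, 2004.
Opening night takes place: Jul 28, 2004 + 1 week = Aug 4, 2004.
The run closes: Aug 4, 2004 + 9 weeks = Oct 6, 2004.

2004-10-06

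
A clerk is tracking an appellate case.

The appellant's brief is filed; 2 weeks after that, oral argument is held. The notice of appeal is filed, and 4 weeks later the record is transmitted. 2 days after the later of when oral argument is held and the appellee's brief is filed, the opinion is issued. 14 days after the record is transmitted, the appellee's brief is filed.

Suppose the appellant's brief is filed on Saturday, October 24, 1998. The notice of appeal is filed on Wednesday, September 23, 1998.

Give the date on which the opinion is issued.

The appellant's brief is filed: Oct 24, 1998.
Oral argument is held: Oct 24, 1998 + 2 weeks = Nov 7, 1998.
The notice of appeal is filed: Sep 23, 1998.
The record is transmitted: Sep 23, 1998 + 4 weeks = Oct 21, 1998.
The appellee's brief is filed: Oct 21, 1998 + 14 days = Nov 4, 1998.
Both prerequisites met — oral argument is held (Nov 7, 1998), the appellee's brief is filed (Nov 4, 1998); the later is Nov 7, 1998.
The opinion is issued: Nov 7, 1998 + 2 days = Nov 9, 1998.

Monday, November 9, 1998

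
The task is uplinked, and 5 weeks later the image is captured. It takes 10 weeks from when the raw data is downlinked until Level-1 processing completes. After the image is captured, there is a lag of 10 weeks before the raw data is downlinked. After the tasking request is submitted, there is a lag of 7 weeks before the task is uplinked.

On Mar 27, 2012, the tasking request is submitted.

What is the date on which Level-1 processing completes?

The tasking request is submitted: Mar 27, 2012.
The task is uplinked: Mar 27, 2012 + 7 weeks = May 15, 2012.
The image is captured: May 15, 2012 + 5 weeks = Jun 19, 2012.
The raw data is downlinked: Jun 19, 2012 + 10 weeks = Aug 28, 2012.
Level-1 processing completes: Aug 28, 2012 + 10 weeks = Nov 6, 2012.

Nov 6, 2012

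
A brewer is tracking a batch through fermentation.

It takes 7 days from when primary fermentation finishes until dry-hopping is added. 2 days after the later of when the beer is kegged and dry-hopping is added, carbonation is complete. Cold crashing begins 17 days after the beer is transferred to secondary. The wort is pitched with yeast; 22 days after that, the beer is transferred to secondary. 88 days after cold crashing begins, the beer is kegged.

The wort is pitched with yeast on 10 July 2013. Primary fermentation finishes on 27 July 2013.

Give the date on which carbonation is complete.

16 November 2013

The wort is pitched with yeast: Jul 10, 2013.
The beer is transferred to secondary: Jul 10, 2013 + 22 days = Aug 1, 2013.
Cold crashing begins: Aug 1, 2013 + 17 days = Aug 18, 2013.
The beer is kegged: Aug 18, 2013 + 88 days = Nov 14, 2013.
Primary fermentation finishes: Jul 27, 2013.
Dry-hopping is added: Jul 27, 2013 + 7 days = Aug 3, 2013.
Both prerequisites met — the beer is kegged (Nov 14, 2013), dry-hopping is added (Aug 3, 2013); the later is Nov 14, 2013.
Carbonation is complete: Nov 14, 2013 + 2 days = Nov 16, 2013.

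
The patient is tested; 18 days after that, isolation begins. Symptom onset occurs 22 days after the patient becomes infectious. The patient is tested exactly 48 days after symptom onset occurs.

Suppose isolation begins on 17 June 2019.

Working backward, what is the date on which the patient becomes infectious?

21 March 2019

Isolation begins: Jun 17, 2019.
The patient is tested: Jun 17, 2019 − 18 days = May 30, 2019.
Symptom onset occurs: May 30, 2019 − 48 days = Apr 12, 2019.
The patient becomes infectious: Apr 12, 2019 − 22 days = Mar 21, 2019.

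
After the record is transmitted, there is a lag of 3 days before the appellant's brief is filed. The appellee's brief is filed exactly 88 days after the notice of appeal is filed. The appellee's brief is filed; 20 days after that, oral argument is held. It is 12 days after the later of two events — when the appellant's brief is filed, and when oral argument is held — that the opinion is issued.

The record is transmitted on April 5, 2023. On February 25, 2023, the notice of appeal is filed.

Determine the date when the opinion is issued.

The record is transmitted: Apr 5, 2023.
The appellant's brief is filed: Apr 5, 2023 + 3 days = Apr 8, 2023.
The notice of appeal is filed: Feb 25, 2023.
The appellee's brief is filed: Feb 25, 2023 + 88 days = May 24, 2023.
Oral argument is held: May 24, 2023 + 20 days = Jun 13, 2023.
Both prerequisites met — the appellant's brief is filed (Apr 8, 2023), oral argument is held (Jun 13, 2023); the later is Jun 13, 2023.
The opinion is issued: Jun 13, 2023 + 12 days = Jun 25, 2023.

June 25, 2023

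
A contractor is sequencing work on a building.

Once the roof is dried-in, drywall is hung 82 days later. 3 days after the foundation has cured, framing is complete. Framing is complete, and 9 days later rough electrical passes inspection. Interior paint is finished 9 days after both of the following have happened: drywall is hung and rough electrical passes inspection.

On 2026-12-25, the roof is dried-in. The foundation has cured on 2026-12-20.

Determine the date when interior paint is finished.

The roof is dried-in: Dec 25, 2026.
Drywall is hung: Dec 25, 2026 + 82 days = Mar 17, 2027.
The foundation has cured: Dec 20, 2026.
Framing is complete: Dec 20, 2026 + 3 days = Dec 23, 2026.
Rough electrical passes inspection: Dec 23, 2026 + 9 days = Jan 1, 2027.
Both prerequisites met — drywall is hung (Mar 17, 2027), rough electrical passes inspection (Jan 1, 2027); the later is Mar 17, 2027.
Interior paint is finished: Mar 17, 2027 + 9 days = Mar 26, 2027.

2027-03-26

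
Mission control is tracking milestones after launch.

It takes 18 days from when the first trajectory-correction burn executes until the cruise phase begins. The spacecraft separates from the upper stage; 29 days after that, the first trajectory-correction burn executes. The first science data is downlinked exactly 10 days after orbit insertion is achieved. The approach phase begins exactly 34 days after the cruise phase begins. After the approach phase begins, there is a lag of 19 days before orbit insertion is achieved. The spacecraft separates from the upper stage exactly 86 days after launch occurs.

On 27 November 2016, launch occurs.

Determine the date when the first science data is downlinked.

Launch occurs: Nov 27, 2016.
The spacecraft separates from the upper stage: Nov 27, 2016 + 86 days = Feb 21, 2017.
The first trajectory-correction burn executes: Feb 21, 2017 + 29 days = Mar 22, 2017.
The cruise phase begins: Mar 22, 2017 + 18 days = Apr 9, 2017.
The approach phase begins: Apr 9, 2017 + 34 days = May 13, 2017.
Orbit insertion is achieved: May 13, 2017 + 19 days = Jun 1, 2017.
The first science data is downlinked: Jun 1, 2017 + 10 days = Jun 11, 2017.

11 June 2017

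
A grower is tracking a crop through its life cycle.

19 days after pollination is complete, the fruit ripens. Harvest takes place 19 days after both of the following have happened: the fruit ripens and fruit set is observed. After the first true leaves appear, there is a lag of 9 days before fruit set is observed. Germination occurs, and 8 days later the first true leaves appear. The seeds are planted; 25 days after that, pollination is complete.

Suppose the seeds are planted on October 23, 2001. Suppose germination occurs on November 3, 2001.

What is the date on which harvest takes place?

December 25, 2001

The seeds are planted: Oct 23, 2001.
Pollination is complete: Oct 23, 2001 + 25 days = Nov 17, 2001.
The fruit ripens: Nov 17, 2001 + 19 days = Dec 6, 2001.
Germination occurs: Nov 3, 2001.
The first true leaves appear: Nov 3, 2001 + 8 days = Nov 11, 2001.
Fruit set is observed: Nov 11, 2001 + 9 days = Nov 20, 2001.
Both prerequisites met — the fruit ripens (Dec 6, 2001), fruit set is observed (Nov 20, 2001); the later is Dec 6, 2001.
Harvest takes place: Dec 6, 2001 + 19 days = Dec 25, 2001.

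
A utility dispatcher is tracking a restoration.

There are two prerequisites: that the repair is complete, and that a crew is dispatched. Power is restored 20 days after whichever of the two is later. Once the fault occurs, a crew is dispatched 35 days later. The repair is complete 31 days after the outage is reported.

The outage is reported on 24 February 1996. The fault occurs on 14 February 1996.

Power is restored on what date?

15 April 1996

The outage is reported: Feb 24, 1996.
The repair is complete: Feb 24, 1996 + 31 days = Mar 26, 1996.
The fault occurs: Feb 14, 1996.
A crew is dispatched: Feb 14, 1996 + 35 days = Mar 20, 1996.
Both prerequisites met — the repair is complete (Mar 26, 1996), a crew is dispatched (Mar 20, 1996); the later is Mar 26, 1996.
Power is restored: Mar 26, 1996 + 20 days = Apr 15, 1996.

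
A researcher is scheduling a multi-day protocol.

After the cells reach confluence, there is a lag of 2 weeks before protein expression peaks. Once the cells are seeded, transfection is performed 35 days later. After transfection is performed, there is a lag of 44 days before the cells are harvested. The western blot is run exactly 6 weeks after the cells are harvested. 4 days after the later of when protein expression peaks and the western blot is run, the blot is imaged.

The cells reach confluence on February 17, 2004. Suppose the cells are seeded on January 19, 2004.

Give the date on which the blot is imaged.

May 23, 2004

The cells reach confluence: Feb 17, 2004.
Protein expression peaks: Feb 17, 2004 + 2 weeks = Mar 2, 2004.
The cells are seeded: Jan 19, 2004.
Transfection is performed: Jan 19, 2004 + 35 days = Feb 23, 2004.
The cells are harvested: Feb 23, 2004 + 44 days = Apr 7, 2004.
The western blot is run: Apr 7, 2004 + 6 weeks = May 19, 2004.
Both prerequisites met — protein expression peaks (Mar 2, 2004), the western blot is run (May 19, 2004); the later is May 19, 2004.
The blot is imaged: May 19, 2004 + 4 days = May 23, 2004.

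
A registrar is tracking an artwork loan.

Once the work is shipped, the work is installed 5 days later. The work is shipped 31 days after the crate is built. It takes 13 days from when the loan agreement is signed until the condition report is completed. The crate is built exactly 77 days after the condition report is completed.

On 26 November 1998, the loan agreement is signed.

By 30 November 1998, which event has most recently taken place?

The loan agreement is signed

The loan agreement is signed: Nov 26, 1998.
The condition report is completed: Nov 26, 1998 + 13 days = Dec 9, 1998.
The crate is built: Dec 9, 1998 + 77 days = Feb 24, 1999.
The work is shipped: Feb 24, 1999 + 31 days = Mar 27, 1999.
The work is installed: Mar 27, 1999 + 5 days = Apr 1, 1999.
Nov 30, 1998 falls between when the loan agreement is signed (Nov 26, 1998) and when the condition report is completed (Dec 9, 1998).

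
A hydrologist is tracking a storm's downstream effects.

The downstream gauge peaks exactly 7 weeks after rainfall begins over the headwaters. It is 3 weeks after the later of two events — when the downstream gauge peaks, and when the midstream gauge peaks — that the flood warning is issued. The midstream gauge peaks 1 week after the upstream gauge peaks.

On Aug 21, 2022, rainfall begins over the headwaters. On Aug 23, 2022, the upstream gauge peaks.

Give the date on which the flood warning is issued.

Oct 30, 2022

Rainfall begins over the headwaters: Aug 21, 2022.
The downstream gauge peaks: Aug 21, 2022 + 7 weeks = Oct 9, 2022.
The upstream gauge peaks: Aug 23, 2022.
The midstream gauge peaks: Aug 23, 2022 + 1 week = Aug 30, 2022.
Both prerequisites met — the downstream gauge peaks (Oct 9, 2022), the midstream gauge peaks (Aug 30, 2022); the later is Oct 9, 2022.
The flood warning is issued: Oct 9, 2022 + 3 weeks = Oct 30, 2022.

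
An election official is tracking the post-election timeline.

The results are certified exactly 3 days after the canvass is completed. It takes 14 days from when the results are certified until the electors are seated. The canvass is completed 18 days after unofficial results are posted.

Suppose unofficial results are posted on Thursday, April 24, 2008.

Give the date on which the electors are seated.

Thursday, May 29, 2008

Unofficial results are posted: Apr 24, 2008.
The canvass is completed: Apr 24, 2008 + 18 days = May 12, 2008.
The results are certified: May 12, 2008 + 3 days = May 15, 2008.
The electors are seated: May 15, 2008 + 14 days = May 29, 2008.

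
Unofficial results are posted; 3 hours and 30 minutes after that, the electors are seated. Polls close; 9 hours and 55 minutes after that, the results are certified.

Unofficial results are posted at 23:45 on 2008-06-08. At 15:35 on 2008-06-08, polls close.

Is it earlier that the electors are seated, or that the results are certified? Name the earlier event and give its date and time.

Unofficial results are posted: 23:45 Jun 8, 2008.
The electors are seated: 23:45 Jun 8, 2008 + 3h30m = 03:15 Jun 9, 2008.
Polls close: 15:35 Jun 8, 2008.
The results are certified: 15:35 Jun 8, 2008 + 9h55m = 01:30 Jun 9, 2008.
Comparing: the electors are seated at 03:15 Jun 9, 2008 vs the results are certified at 01:30 Jun 9, 2008. Earlier: the results are certified.

The results are certified — 01:30 on 2008-06-09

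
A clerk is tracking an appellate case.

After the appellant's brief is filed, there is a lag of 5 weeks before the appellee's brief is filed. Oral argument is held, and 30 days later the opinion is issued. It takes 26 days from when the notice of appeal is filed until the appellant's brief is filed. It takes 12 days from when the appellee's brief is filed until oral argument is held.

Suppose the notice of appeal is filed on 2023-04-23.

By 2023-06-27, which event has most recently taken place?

The notice of appeal is filed: Apr 23, 2023.
The appellant's brief is filed: Apr 23, 2023 + 26 days = May 19, 2023.
The appellee's brief is filed: May 19, 2023 + 5 weeks = Jun 23, 2023.
Oral argument is held: Jun 23, 2023 + 12 days = Jul 5, 2023.
The opinion is issued: Jul 5, 2023 + 30 days = Aug 4, 2023.
Jun 27, 2023 falls between when the appellee's brief is filed (Jun 23, 2023) and when oral argument is held (Jul 5, 2023).

The appellee's brief is filed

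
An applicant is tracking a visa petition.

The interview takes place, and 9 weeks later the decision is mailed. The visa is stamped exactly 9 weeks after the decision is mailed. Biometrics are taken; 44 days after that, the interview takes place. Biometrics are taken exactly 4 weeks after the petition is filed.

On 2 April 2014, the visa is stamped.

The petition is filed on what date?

16 September 2013

The visa is stamped: Apr 2, 2014.
The decision is mailed: Apr 2, 2014 − 9 weeks = Jan 29, 2014.
The interview takes place: Jan 29, 2014 − 9 weeks = Nov 27, 2013.
Biometrics are taken: Nov 27, 2013 − 44 days = Oct 14, 2013.
The petition is filed: Oct 14, 2013 − 4 weeks = Sep 16, 2013.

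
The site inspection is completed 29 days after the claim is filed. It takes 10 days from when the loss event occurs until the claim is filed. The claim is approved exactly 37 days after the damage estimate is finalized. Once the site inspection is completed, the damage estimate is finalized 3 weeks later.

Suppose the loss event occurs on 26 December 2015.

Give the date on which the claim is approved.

1 April 2016

The loss event occurs: Dec 26, 2015.
The claim is filed: Dec 26, 2015 + 10 days = Jan 5, 2016.
The site inspection is completed: Jan 5, 2016 + 29 days = Feb 3, 2016.
The damage estimate is finalized: Feb 3, 2016 + 3 weeks = Feb 24, 2016.
The claim is approved: Feb 24, 2016 + 37 days = Apr 1, 2016.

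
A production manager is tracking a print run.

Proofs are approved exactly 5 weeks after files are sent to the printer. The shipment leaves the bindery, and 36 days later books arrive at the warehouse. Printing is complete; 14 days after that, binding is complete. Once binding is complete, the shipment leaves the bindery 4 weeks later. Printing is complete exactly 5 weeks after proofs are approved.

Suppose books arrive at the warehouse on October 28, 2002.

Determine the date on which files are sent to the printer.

June 2, 2002

Books arrive at the warehouse: Oct 28, 2002.
The shipment leaves the bindery: Oct 28, 2002 − 36 days = Sep 22, 2002.
Binding is complete: Sep 22, 2002 − 4 weeks = Aug 25, 2002.
Printing is complete: Aug 25, 2002 − 14 days = Aug 11, 2002.
Proofs are approved: Aug 11, 2002 − 5 weeks = Jul 7, 2002.
Files are sent to the printer: Jul 7, 2002 − 5 weeks = Jun 2, 2002.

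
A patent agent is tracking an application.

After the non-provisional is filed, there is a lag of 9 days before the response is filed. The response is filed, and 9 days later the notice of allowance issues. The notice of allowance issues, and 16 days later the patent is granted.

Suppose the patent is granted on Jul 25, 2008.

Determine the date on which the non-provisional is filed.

Jun 21, 2008

The patent is granted: Jul 25, 2008.
The notice of allowance issues: Jul 25, 2008 − 16 days = Jul 9, 2008.
The response is filed: Jul 9, 2008 − 9 days = Jun 30, 2008.
The non-provisional is filed: Jun 30, 2008 − 9 days = Jun 21, 2008.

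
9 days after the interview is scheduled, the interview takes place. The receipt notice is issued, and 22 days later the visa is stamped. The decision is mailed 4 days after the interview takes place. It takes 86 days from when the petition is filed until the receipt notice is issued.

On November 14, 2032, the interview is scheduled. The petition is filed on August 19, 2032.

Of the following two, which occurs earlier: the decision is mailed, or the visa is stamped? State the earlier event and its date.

The decision is mailed — November 27, 2032

The interview is scheduled: Nov 14, 2032.
The interview takes place: Nov 14, 2032 + 9 days = Nov 23, 2032.
The decision is mailed: Nov 23, 2032 + 4 days = Nov 27, 2032.
The petition is filed: Aug 19, 2032.
The receipt notice is issued: Aug 19, 2032 + 86 days = Nov 13, 2032.
The visa is stamped: Nov 13, 2032 + 22 days = Dec 5, 2032.
Comparing: the decision is mailed on Nov 27, 2032 vs the visa is stamped on Dec 5, 2032. Earlier: the decision is mailed.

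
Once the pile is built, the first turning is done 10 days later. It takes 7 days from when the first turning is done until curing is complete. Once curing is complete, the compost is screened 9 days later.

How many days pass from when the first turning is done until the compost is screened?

Causal path: the first turning is done → curing is complete → the compost is screened.
Total delay along the path: 7 + 9 = 16 days.

16 days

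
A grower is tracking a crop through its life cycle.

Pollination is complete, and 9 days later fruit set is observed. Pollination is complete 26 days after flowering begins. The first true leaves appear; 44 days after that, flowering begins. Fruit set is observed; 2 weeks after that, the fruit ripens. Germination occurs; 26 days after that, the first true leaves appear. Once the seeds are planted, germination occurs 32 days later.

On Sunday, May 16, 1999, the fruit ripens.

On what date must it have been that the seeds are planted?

The fruit ripens: May 16, 1999.
Fruit set is observed: May 16, 1999 − 2 weeks = May 2, 1999.
Pollination is complete: May 2, 1999 − 9 days = Apr 23, 1999.
Flowering begins: Apr 23, 1999 − 26 days = Mar 28, 1999.
The first true leaves appear: Mar 28, 1999 − 44 days = Feb 12, 1999.
Germination occurs: Feb 12, 1999 − 26 days = Jan 17, 1999.
The seeds are planted: Jan 17, 1999 − 32 days = Dec 16, 1998.

Wednesday, December 16, 1998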